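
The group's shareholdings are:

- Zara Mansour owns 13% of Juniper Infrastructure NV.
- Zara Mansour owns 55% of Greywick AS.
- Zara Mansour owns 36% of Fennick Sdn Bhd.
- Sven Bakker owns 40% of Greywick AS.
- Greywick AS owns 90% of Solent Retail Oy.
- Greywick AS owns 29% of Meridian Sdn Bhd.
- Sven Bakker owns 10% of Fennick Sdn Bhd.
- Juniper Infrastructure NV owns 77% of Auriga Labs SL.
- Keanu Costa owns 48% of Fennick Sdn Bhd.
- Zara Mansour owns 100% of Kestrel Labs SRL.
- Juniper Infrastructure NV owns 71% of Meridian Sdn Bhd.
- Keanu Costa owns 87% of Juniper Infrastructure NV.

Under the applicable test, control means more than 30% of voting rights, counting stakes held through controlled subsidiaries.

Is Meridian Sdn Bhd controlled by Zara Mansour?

No

Zara holds 55% of Greywick, so Zara controls Greywick.
Zara holds 36% of Fennick, so Zara controls Fennick.
Greywick holds 90% of Solent, so Zara controls Solent.
Zara holds 100% of Kestrel, so Zara controls Kestrel.
In Meridian, Zara's side holds only 29%, not > 30%.
So Zara does not control Meridian.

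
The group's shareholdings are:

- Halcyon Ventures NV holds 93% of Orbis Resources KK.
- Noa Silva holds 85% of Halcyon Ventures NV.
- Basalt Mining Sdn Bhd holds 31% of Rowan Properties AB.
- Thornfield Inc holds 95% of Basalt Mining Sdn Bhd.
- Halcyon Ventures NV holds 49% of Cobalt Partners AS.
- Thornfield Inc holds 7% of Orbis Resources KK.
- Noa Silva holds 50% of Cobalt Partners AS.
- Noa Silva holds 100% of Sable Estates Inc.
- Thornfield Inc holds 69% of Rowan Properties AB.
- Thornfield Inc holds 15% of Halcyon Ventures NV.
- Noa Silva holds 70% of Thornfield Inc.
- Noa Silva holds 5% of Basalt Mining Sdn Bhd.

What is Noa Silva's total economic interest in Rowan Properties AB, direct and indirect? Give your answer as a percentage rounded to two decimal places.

Noa reaches Rowan along 3 paths.
Via Basalt: 5% × 31% = 1.55%.
Via Thornfield → Basalt: 70% × 95% × 31% = 20.615%.
Via Thornfield: 70% × 69% = 48.3%.
Total: 1.55% + 20.615% + 48.3% = 70.465%.
Rounded: 70.47%.

70.47%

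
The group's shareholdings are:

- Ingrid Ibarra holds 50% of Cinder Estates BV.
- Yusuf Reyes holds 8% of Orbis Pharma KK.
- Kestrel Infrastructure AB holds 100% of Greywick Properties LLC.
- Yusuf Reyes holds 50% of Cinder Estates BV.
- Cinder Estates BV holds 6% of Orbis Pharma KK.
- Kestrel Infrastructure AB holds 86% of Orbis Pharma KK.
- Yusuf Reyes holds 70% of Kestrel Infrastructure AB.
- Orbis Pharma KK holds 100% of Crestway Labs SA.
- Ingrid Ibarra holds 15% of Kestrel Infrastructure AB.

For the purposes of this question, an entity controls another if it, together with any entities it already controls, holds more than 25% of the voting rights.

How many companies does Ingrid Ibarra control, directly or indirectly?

Ingrid holds 50% of Cinder, so Ingrid controls Cinder.
No other company's threshold is met.
Ingrid controls 1 company.

1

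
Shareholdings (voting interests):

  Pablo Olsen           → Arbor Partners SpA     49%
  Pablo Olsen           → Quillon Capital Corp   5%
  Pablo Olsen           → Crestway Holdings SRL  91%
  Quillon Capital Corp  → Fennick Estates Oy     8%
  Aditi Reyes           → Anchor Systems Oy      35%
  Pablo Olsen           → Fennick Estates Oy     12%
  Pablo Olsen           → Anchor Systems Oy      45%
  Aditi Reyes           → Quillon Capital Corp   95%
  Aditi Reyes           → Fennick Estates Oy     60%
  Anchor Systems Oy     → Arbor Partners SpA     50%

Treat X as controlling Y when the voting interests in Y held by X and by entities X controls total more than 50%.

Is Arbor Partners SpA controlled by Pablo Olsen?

Pablo holds 91% of Crestway, so Pablo controls Crestway.
In Arbor, Pablo's side holds only 49%, not > 50%.
So Pablo does not control Arbor.

No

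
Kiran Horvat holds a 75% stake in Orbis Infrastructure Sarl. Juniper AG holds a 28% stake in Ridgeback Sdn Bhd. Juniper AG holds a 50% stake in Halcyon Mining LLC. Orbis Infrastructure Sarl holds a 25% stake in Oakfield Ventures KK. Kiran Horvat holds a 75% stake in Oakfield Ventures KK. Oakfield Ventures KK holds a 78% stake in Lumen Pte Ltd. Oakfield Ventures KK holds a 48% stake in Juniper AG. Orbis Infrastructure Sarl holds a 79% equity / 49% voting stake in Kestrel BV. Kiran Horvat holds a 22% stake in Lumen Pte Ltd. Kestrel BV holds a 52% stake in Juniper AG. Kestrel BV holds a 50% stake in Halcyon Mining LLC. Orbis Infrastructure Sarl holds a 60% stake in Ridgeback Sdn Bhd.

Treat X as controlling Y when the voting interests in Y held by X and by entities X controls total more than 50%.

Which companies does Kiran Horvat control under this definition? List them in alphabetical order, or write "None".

Kiran holds 75% of Orbis, so Kiran controls Orbis.
Kiran and Orbis together hold 75% + 25% = 100% of Oakfield, so Kiran controls Oakfield.
Oakfield and Kiran together hold 78% + 22% = 100% of Lumen, so Kiran controls Lumen.
Orbis holds 60% of Ridgeback, so Kiran controls Ridgeback.
No other company's threshold is met.

Lumen Pte Ltd, Oakfield Ventures KK, Orbis Infrastructure Sarl, Ridgeback Sdn Bhd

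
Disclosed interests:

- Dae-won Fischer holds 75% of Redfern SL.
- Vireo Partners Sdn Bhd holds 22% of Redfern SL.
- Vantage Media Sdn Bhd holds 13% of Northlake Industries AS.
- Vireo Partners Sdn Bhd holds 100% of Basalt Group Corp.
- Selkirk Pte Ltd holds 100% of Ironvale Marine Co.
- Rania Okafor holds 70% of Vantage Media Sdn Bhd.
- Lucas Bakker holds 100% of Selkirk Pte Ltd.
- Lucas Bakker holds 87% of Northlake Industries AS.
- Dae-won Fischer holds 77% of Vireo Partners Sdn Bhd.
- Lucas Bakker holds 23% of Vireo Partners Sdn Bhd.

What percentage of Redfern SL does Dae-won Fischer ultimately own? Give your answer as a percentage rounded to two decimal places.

91.94%

Dae-won reaches Redfern along 2 paths.
Via Vireo: 77% × 22% = 16.94%.
Direct stake: 75% = 75%.
Total: 16.94% + 75% = 91.94%.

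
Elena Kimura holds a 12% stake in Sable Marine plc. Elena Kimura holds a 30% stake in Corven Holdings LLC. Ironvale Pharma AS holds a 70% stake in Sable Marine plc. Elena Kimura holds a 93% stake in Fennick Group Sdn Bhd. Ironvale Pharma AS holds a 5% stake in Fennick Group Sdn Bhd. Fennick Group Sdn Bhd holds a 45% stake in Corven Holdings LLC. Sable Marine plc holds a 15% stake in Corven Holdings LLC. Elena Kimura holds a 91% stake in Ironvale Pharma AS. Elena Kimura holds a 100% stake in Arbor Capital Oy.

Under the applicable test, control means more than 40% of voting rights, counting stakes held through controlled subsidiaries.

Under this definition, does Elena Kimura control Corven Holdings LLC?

Yes

Elena holds 91% of Ironvale, so Elena controls Ironvale.
Ironvale and Elena together hold 70% + 12% = 82% of Sable, so Elena controls Sable.
Elena and Ironvale together hold 93% + 5% = 98% of Fennick, so Elena controls Fennick.
Sable and Elena and Fennick together hold 15% + 30% + 45% = 90% of Corven, so Elena controls Corven.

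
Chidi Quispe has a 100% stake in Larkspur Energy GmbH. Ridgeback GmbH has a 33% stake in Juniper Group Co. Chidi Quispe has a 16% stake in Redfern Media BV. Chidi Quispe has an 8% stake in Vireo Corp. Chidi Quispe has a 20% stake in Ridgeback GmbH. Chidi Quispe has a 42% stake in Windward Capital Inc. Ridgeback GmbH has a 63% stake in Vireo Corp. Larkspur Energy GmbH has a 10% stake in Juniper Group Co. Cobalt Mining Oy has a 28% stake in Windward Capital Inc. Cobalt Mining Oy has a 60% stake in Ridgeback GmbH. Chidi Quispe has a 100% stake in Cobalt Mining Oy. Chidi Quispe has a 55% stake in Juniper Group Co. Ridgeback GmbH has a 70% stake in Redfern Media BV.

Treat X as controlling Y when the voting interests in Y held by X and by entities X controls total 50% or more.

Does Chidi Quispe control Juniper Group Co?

Yes

Chidi holds 100% of Cobalt, so Chidi controls Cobalt.
Cobalt and Chidi together hold 60% + 20% = 80% of Ridgeback, so Chidi controls Ridgeback.
Chidi holds 100% of Larkspur, so Chidi controls Larkspur.
Ridgeback and Chidi and Larkspur together hold 33% + 55% + 10% = 98% of Juniper, so Chidi controls Juniper.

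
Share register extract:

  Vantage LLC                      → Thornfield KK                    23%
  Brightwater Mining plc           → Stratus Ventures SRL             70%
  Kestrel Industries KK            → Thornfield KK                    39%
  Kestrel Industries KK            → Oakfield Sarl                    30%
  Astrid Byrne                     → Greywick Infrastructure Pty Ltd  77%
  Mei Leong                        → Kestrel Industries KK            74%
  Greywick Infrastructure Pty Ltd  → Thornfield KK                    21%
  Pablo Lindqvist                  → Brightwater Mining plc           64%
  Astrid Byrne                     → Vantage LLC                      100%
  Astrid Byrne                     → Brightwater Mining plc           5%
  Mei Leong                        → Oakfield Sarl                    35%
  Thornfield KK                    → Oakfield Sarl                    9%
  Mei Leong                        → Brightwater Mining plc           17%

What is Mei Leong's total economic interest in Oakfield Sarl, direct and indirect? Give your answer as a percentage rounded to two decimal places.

Mei reaches Oakfield along 3 paths.
Via Kestrel → Thornfield: 74% × 39% × 9% = 2.5974%.
Direct stake: 35% = 35%.
Via Kestrel: 74% × 30% = 22.2%.
Total: 2.5974% + 35% + 22.2% = 59.7974%.
Rounded: 59.80%.

59.80%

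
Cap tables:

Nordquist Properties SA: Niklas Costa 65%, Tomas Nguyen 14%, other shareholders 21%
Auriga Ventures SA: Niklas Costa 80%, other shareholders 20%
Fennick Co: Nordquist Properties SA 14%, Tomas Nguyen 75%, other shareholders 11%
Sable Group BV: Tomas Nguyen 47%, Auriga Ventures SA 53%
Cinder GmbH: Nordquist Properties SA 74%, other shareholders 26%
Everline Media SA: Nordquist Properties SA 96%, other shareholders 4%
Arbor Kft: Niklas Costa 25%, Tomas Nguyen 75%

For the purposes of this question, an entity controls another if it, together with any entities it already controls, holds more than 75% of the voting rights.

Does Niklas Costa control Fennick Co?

No

Niklas holds 80% of Auriga, so Niklas controls Auriga.
Neither Niklas nor any entity Niklas controls holds any voting interest in Fennick.
So Niklas does not control Fennick.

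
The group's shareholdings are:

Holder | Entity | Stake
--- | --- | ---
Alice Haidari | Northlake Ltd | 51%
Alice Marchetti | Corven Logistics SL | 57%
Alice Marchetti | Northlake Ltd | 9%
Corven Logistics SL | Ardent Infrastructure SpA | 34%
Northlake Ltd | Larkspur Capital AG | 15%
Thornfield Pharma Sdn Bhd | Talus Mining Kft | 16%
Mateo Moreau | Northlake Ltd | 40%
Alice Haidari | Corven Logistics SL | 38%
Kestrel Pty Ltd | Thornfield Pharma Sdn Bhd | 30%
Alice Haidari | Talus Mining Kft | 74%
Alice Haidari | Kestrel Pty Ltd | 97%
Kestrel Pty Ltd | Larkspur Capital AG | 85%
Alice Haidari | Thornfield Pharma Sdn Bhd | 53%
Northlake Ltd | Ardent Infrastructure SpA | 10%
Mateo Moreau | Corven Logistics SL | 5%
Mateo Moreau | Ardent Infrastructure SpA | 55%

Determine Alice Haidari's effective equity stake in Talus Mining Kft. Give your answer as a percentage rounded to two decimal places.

Alice Haidari reaches Talus along 3 paths.
Direct stake: 74% = 74%.
Via Kestrel → Thornfield: 97% × 30% × 16% = 4.656%.
Via Thornfield: 53% × 16% = 8.48%.
Total: 74% + 4.656% + 8.48% = 87.136%.
Rounded: 87.14%.

87.14%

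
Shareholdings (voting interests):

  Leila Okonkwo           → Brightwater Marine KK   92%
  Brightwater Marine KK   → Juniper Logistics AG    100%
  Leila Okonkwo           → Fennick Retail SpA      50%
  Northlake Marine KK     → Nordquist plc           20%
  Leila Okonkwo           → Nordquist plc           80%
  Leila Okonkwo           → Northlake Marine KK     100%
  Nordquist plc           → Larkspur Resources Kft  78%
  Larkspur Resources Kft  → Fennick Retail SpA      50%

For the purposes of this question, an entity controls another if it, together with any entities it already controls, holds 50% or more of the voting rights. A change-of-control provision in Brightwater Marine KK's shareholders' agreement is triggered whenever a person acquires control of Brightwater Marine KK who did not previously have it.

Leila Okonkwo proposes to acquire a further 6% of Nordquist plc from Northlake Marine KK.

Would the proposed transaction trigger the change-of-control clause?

The purchase adds only to Leila's holdings (Northlake's stake shrinks), so Leila is the only person who could newly come to control Brightwater.
Leila holds 92% of Brightwater, so Leila controls Brightwater.
So Leila already controls Brightwater before the transaction.
After the purchase, Leila's direct stake in Nordquist rises to 80% + 6% = 86%, and Northlake's stake falls to 14%.
Leila controlled Brightwater already, so this is not a new person acquiring control; every other person's position is unchanged or reduced.
No new person acquires control, so the clause is not triggered.

No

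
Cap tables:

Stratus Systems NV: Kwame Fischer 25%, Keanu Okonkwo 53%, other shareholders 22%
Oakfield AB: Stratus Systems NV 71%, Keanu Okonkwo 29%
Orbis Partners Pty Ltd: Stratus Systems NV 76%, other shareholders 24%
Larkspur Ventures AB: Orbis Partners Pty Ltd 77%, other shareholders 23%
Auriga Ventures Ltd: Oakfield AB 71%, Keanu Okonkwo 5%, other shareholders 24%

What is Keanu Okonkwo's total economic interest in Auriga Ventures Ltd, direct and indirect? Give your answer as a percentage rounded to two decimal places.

Keanu reaches Auriga along 3 paths.
Via Stratus → Oakfield: 53% × 71% × 71% = 26.7173%.
Via Oakfield: 29% × 71% = 20.59%.
Direct stake: 5% = 5%.
Total: 26.7173% + 20.59% + 5% = 52.3073%.
Rounded: 52.31%.

52.31%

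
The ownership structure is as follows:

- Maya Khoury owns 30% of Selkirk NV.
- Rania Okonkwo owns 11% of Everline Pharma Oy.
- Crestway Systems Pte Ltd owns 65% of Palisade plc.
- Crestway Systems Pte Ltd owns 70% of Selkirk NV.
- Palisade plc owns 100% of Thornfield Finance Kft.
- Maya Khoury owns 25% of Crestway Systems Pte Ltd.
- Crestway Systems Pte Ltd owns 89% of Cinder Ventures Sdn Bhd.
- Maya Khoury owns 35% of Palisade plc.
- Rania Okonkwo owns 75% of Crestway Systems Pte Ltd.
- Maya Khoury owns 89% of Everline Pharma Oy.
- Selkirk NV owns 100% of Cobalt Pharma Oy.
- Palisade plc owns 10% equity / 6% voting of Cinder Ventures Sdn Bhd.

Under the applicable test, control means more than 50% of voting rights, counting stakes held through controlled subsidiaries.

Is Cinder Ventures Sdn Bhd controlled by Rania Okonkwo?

Yes

Rania holds 75% of Crestway, so Rania controls Crestway.
Crestway holds 65% of Palisade, so Rania controls Palisade.
Crestway and Palisade together hold 89% + 6% = 95% of Cinder, so Rania controls Cinder.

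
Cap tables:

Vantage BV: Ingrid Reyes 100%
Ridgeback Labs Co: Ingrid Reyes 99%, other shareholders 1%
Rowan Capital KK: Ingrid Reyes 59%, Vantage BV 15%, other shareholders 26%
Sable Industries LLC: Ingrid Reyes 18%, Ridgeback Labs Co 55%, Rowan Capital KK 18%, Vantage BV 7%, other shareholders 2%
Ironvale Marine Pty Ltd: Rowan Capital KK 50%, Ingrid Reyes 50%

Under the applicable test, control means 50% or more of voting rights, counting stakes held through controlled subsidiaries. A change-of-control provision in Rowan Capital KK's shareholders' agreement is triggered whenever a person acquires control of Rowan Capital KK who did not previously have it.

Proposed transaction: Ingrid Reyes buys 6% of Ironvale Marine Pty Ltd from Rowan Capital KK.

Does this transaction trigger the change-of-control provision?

No

The purchase adds only to Ingrid's holdings (Rowan's stake shrinks), so Ingrid is the only person who could newly come to control Rowan.
Ingrid holds 100% of Vantage, so Ingrid controls Vantage.
Ingrid and Vantage together hold 59% + 15% = 74% of Rowan, so Ingrid controls Rowan.
So Ingrid already controls Rowan before the transaction.
After the purchase, Ingrid's direct stake in Ironvale rises to 50% + 6% = 56%, and Rowan's stake falls to 44%.
Ingrid controlled Rowan already, so this is not a new person acquiring control; every other person's position is unchanged or reduced.
No new person acquires control, so the clause is not triggered.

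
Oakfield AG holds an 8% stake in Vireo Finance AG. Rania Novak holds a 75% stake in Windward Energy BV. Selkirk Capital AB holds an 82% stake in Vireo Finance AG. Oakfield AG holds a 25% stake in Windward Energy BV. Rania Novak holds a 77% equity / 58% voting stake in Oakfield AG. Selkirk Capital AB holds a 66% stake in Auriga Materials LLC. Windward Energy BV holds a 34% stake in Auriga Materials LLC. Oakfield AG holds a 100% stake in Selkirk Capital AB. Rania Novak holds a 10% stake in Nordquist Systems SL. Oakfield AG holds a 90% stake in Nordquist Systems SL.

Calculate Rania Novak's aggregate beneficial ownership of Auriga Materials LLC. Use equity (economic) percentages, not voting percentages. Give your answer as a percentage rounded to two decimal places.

82.87%

Rania reaches Auriga along 3 paths.
Via Oakfield → Windward: 77% × 25% × 34% = 6.545%.
Via Windward: 75% × 34% = 25.5%.
Via Oakfield → Selkirk: 77% × 100% × 66% = 50.82%.
Total: 6.545% + 25.5% + 50.82% = 82.865%.
Rounded: 82.87%.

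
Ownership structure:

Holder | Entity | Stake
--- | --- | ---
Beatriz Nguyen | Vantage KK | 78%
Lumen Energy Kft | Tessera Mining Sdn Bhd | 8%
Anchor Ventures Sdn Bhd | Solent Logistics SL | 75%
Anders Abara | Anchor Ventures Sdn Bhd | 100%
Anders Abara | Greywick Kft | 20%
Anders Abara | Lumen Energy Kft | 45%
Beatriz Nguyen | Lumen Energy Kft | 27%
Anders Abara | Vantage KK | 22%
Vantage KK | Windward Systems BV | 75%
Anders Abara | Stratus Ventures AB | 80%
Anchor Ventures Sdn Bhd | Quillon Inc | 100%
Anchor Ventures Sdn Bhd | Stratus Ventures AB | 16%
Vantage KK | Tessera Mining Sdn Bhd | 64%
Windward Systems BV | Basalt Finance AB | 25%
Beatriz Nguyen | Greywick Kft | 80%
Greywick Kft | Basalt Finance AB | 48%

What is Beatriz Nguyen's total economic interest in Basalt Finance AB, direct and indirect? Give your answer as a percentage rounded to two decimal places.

Beatriz reaches Basalt along 2 paths.
Via Greywick: 80% × 48% = 38.4%.
Via Vantage → Windward: 78% × 75% × 25% = 14.625%.
Total: 38.4% + 14.625% = 53.025%.
Rounded: 53.03%.

53.03%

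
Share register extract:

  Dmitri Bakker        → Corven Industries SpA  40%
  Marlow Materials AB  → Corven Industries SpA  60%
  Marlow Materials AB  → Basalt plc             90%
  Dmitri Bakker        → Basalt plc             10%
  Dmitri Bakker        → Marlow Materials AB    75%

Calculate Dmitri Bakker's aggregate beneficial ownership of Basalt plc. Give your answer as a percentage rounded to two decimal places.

77.50%

Dmitri reaches Basalt along 2 paths.
Direct stake: 10% = 10%.
Via Marlow: 75% × 90% = 67.5%.
Total: 10% + 67.5% = 77.5%.
Rounded: 77.50%.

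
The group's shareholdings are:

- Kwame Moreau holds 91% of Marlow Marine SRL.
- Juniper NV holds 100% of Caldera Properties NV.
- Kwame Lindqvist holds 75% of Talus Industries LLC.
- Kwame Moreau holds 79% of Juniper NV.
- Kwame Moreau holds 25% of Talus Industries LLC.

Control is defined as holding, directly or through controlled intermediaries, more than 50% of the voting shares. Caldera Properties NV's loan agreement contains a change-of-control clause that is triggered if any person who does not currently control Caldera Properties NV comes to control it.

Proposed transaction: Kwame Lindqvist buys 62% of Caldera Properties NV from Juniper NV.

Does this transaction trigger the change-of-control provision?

Yes

The purchase adds only to Kwame Lindqvist's holdings (Juniper's stake shrinks), so Kwame Lindqvist is the only person who could newly come to control Caldera.
Kwame Lindqvist holds 75% of Talus, so Kwame Lindqvist controls Talus.
Neither Kwame Lindqvist nor any entity Kwame Lindqvist controls holds any voting interest in Caldera.
So before the transaction, Kwame Lindqvist does not control Caldera.
After the purchase, Kwame Lindqvist holds 62% of Caldera directly, and Juniper's stake falls to 38%.
Kwame Lindqvist holds 62% of Caldera, so Kwame Lindqvist controls Caldera.
Kwame Lindqvist did not control Caldera before and does after, so the clause is triggered.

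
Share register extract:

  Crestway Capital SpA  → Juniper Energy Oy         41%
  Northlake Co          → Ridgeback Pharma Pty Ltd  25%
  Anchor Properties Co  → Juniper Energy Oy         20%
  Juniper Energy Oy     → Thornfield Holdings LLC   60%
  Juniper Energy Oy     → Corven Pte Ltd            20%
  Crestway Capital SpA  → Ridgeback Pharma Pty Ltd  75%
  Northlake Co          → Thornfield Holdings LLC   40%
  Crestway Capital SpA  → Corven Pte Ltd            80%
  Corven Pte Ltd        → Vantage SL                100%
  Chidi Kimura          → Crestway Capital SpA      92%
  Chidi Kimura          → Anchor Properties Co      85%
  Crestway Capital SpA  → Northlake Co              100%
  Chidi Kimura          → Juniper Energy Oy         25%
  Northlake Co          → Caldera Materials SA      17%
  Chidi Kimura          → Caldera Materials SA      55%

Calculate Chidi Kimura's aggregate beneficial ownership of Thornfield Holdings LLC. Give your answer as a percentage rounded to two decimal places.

Chidi reaches Thornfield along 4 paths.
Via Crestway → Northlake: 92% × 100% × 40% = 36.8%.
Via Anchor → Juniper: 85% × 20% × 60% = 10.2%.
Via Crestway → Juniper: 92% × 41% × 60% = 22.632%.
Via Juniper: 25% × 60% = 15%.
Total: 36.8% + 10.2% + 22.632% + 15% = 84.632%.
Rounded: 84.63%.

84.63%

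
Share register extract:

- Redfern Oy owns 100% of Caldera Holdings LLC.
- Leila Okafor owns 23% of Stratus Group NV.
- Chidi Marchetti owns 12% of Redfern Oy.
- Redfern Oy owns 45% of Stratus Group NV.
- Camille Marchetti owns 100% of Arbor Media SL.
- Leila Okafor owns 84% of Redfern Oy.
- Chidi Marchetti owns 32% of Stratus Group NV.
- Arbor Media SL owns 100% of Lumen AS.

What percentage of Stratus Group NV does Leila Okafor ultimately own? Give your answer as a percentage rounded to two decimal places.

60.80%

Leila reaches Stratus along 2 paths.
Via Redfern: 84% × 45% = 37.8%.
Direct stake: 23% = 23%.
Total: 37.8% + 23% = 60.8%.
Rounded: 60.80%.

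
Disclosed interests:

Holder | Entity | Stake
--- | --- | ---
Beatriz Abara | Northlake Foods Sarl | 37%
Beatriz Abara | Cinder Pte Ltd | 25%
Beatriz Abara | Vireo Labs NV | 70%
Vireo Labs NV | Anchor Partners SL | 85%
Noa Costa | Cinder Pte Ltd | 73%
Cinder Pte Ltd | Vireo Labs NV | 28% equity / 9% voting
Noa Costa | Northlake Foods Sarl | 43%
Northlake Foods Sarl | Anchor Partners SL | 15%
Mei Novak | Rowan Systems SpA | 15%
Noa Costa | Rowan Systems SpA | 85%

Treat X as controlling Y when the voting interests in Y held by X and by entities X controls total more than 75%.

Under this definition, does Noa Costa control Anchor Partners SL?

No

Noa holds 85% of Rowan, so Noa controls Rowan.
Neither Noa nor any entity Noa controls holds any voting interest in Anchor.
So Noa does not control Anchor.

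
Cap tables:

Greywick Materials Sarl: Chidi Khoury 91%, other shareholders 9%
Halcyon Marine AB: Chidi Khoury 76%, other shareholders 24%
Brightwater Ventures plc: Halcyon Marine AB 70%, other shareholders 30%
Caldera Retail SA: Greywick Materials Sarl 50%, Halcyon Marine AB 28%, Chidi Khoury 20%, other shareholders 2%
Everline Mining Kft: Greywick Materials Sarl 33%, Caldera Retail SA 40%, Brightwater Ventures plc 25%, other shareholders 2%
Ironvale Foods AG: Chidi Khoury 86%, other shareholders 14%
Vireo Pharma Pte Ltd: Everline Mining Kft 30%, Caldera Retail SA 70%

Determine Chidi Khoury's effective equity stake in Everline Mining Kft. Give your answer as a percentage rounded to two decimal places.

Chidi reaches Everline along 5 paths.
Via Greywick: 91% × 33% = 30.03%.
Via Greywick → Caldera: 91% × 50% × 40% = 18.2%.
Via Halcyon → Caldera: 76% × 28% × 40% = 8.512%.
Via Caldera: 20% × 40% = 8%.
Via Halcyon → Brightwater: 76% × 70% × 25% = 13.3%.
Total: 30.03% + 18.2% + 8.512% + 8% + 13.3% = 78.042%.
Rounded: 78.04%.

78.04%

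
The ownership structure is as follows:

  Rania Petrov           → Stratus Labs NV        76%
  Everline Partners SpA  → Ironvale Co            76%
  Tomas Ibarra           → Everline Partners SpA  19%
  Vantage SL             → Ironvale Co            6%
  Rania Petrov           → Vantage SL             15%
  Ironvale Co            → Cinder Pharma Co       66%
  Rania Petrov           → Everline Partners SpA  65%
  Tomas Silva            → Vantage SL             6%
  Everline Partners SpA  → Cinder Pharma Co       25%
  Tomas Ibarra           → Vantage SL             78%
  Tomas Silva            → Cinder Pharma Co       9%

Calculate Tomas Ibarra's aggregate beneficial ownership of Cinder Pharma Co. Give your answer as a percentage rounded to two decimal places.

17.37%

Tomas Ibarra reaches Cinder along 3 paths.
Via Everline: 19% × 25% = 4.75%.
Via Vantage → Ironvale: 78% × 6% × 66% = 3.0888%.
Via Everline → Ironvale: 19% × 76% × 66% = 9.5304%.
Total: 4.75% + 3.0888% + 9.5304% = 17.3692%.
Rounded: 17.37%.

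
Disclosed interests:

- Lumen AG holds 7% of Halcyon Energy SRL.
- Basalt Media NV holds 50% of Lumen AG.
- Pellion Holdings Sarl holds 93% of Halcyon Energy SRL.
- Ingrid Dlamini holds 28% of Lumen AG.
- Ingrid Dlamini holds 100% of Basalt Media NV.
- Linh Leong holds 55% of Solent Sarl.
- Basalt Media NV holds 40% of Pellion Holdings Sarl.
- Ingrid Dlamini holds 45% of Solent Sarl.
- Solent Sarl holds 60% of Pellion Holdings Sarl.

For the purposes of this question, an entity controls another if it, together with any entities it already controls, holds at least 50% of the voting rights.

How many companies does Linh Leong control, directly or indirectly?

Linh holds 55% of Solent, so Linh controls Solent.
Solent holds 60% of Pellion, so Linh controls Pellion.
Pellion holds 93% of Halcyon, so Linh controls Halcyon.
No other company's threshold is met.
Linh controls 3 companies.

3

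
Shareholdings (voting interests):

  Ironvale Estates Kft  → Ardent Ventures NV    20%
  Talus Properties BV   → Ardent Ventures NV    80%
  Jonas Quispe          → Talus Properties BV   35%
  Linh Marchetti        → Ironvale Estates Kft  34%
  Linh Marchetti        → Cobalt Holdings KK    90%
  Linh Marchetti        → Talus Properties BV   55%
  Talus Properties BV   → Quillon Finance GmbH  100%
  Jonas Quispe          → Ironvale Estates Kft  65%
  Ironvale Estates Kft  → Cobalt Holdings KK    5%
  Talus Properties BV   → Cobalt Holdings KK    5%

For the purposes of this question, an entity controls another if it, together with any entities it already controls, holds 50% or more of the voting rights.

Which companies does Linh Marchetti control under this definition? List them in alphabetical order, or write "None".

Ardent Ventures NV, Cobalt Holdings KK, Quillon Finance GmbH, Talus Properties BV

Linh holds 55% of Talus, so Linh controls Talus.
Talus holds 80% of Ardent, so Linh controls Ardent.
Linh and Talus together hold 90% + 5% = 95% of Cobalt, so Linh controls Cobalt.
Talus holds 100% of Quillon, so Linh controls Quillon.
No other company's threshold is met.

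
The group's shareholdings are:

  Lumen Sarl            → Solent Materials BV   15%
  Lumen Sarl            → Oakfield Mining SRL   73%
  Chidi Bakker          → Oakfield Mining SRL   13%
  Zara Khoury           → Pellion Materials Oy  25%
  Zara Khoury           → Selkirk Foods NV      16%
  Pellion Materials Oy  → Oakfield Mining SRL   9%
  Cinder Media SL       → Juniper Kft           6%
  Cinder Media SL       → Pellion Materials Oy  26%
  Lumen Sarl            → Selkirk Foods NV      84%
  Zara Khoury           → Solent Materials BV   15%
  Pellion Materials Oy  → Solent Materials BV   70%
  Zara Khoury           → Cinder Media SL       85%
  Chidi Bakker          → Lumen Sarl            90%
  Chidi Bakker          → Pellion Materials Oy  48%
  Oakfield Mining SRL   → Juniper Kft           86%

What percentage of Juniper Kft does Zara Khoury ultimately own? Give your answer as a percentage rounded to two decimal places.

Zara reaches Juniper along 3 paths.
Via Pellion → Oakfield: 25% × 9% × 86% = 1.935%.
Via Cinder → Pellion → Oakfield: 85% × 26% × 9% × 86% = 1.71054%.
Via Cinder: 85% × 6% = 5.1%.
Total: 1.935% + 1.71054% + 5.1% = 8.74554%.
Rounded: 8.75%.

8.75%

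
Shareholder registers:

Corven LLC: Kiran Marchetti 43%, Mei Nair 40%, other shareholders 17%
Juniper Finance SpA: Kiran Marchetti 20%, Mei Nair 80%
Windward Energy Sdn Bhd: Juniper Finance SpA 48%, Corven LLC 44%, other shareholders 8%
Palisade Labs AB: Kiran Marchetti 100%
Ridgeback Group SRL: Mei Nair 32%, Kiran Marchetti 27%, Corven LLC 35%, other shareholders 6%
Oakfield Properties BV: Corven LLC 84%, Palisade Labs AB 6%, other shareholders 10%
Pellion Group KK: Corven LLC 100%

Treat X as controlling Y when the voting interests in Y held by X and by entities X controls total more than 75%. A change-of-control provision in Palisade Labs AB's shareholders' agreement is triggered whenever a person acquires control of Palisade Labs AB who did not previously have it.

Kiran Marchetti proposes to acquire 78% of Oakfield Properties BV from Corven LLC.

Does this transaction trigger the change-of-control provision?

The purchase adds only to Kiran's holdings (Corven's stake shrinks), so Kiran is the only person who could newly come to control Palisade.
Kiran holds 100% of Palisade, so Kiran controls Palisade.
So Kiran already controls Palisade before the transaction.
After the purchase, Kiran holds 78% of Oakfield directly, and Corven's stake falls to 6%.
Kiran controlled Palisade already, so this is not a new person acquiring control; every other person's position is unchanged or reduced.
No new person acquires control, so the clause is not triggered.

No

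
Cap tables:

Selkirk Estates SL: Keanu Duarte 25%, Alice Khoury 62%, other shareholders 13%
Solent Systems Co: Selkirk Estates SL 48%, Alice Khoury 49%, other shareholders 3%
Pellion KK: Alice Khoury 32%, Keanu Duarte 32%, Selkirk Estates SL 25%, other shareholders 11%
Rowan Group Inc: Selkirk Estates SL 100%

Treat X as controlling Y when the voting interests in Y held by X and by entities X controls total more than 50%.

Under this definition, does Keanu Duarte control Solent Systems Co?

No

Keanu's largest direct stake is 32% in Pellion, which does not meet the threshold, so Keanu controls no company.
Neither Keanu nor any entity Keanu controls holds any voting interest in Solent.
So Keanu does not control Solent.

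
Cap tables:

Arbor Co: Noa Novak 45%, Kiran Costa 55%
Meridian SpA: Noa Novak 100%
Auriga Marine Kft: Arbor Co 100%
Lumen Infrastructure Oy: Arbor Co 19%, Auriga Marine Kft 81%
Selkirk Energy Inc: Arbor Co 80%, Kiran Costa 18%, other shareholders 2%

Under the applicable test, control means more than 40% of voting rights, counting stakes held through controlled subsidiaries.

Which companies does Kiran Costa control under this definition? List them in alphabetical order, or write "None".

Arbor Co, Auriga Marine Kft, Lumen Infrastructure Oy, Selkirk Energy Inc

Kiran holds 55% of Arbor, so Kiran controls Arbor.
Arbor holds 100% of Auriga, so Kiran controls Auriga.
Arbor and Auriga together hold 19% + 81% = 100% of Lumen, so Kiran controls Lumen.
Arbor and Kiran together hold 80% + 18% = 98% of Selkirk, so Kiran controls Selkirk.
No other company's threshold is met.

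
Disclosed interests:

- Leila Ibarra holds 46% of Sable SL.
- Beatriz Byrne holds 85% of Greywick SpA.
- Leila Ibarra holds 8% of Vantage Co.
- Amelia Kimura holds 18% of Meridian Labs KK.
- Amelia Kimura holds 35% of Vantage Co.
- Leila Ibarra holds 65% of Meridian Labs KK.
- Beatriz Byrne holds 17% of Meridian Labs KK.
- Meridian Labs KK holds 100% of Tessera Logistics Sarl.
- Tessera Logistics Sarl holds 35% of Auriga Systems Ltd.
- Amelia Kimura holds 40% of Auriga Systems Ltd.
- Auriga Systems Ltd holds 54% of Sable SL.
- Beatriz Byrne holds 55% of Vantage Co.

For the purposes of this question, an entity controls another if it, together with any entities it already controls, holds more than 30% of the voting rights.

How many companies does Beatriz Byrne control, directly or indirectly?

Beatriz holds 55% of Vantage, so Beatriz controls Vantage.
Beatriz holds 85% of Greywick, so Beatriz controls Greywick.
No other company's threshold is met.
Beatriz controls 2 companies.

2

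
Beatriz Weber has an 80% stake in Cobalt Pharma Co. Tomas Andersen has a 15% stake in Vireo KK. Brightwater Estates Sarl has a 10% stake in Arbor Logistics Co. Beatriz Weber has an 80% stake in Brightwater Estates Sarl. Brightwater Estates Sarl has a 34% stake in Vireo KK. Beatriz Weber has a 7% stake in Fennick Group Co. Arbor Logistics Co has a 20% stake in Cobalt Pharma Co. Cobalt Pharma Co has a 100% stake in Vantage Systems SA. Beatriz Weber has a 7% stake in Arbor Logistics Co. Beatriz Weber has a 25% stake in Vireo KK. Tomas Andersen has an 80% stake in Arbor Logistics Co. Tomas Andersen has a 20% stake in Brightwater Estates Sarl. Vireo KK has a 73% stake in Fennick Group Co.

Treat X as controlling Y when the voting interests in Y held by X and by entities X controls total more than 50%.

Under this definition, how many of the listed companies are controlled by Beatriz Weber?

5

Beatriz holds 80% of Brightwater, so Beatriz controls Brightwater.
Beatriz and Brightwater together hold 25% + 34% = 59% of Vireo, so Beatriz controls Vireo.
Beatriz and Vireo together hold 7% + 73% = 80% of Fennick, so Beatriz controls Fennick.
Beatriz holds 80% of Cobalt, so Beatriz controls Cobalt.
Cobalt holds 100% of Vantage, so Beatriz controls Vantage.
No other company's threshold is met.
Beatriz controls 5 companies.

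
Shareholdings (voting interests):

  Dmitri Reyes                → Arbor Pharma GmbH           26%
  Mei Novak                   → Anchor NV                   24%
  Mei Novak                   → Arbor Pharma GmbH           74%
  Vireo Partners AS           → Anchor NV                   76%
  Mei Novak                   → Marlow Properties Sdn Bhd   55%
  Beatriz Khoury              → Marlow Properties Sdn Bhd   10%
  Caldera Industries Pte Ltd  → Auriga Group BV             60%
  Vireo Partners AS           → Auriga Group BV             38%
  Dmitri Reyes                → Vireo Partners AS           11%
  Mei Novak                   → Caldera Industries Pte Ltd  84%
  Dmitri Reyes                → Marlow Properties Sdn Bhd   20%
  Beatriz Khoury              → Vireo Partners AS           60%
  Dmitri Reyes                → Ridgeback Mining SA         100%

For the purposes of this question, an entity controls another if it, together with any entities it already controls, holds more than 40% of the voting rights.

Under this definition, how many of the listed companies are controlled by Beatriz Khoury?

Beatriz holds 60% of Vireo, so Beatriz controls Vireo.
Vireo holds 76% of Anchor, so Beatriz controls Anchor.
No other company's threshold is met.
Beatriz controls 2 companies.

2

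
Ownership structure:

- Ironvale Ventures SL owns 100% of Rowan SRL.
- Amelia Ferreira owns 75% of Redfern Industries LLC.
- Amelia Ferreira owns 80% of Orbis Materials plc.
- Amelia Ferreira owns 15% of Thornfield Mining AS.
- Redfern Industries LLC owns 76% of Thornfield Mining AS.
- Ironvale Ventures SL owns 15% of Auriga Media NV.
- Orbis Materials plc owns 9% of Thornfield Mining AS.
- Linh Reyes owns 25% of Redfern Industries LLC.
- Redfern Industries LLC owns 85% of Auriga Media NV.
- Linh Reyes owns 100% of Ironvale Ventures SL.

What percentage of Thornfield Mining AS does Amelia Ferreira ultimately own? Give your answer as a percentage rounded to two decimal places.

Amelia reaches Thornfield along 3 paths.
Via Redfern: 75% × 76% = 57%.
Direct stake: 15% = 15%.
Via Orbis: 80% × 9% = 7.2%.
Total: 57% + 15% + 7.2% = 79.2%.
Rounded: 79.20%.

79.20%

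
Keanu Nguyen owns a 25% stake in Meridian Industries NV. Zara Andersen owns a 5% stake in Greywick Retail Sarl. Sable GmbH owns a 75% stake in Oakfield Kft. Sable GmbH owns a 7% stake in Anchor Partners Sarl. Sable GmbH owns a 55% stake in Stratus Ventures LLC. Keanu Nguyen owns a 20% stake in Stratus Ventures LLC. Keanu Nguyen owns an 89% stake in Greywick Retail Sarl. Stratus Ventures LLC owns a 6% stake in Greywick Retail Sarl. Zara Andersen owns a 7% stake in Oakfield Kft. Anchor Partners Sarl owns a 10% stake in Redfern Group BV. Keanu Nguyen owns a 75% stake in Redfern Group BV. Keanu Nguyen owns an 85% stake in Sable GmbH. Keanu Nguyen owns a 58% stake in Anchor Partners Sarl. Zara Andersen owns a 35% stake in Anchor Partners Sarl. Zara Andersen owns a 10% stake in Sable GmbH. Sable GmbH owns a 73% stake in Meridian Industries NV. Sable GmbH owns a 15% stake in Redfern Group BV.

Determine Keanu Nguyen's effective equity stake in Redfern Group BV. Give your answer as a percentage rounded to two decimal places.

Keanu reaches Redfern along 4 paths.
Direct stake: 75% = 75%.
Via Anchor: 58% × 10% = 5.8%.
Via Sable → Anchor: 85% × 7% × 10% = 0.595%.
Via Sable: 85% × 15% = 12.75%.
Total: 75% + 5.8% + 0.595% + 12.75% = 94.145%.
Rounded: 94.15%.

94.15%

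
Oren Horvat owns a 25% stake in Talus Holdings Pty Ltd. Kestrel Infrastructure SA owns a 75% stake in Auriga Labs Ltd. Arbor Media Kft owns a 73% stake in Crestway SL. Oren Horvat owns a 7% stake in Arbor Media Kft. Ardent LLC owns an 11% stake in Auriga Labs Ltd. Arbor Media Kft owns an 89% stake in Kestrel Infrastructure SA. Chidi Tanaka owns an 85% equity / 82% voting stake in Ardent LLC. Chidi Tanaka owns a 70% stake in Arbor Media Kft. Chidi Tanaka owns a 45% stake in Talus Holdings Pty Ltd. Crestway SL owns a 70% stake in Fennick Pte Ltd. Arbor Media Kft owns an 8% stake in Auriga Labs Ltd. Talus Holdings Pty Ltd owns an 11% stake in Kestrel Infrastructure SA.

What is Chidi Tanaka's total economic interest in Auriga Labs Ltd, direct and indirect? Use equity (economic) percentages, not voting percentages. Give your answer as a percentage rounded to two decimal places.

65.39%

Chidi reaches Auriga along 4 paths.
Via Talus → Kestrel: 45% × 11% × 75% = 3.7125%.
Via Arbor → Kestrel: 70% × 89% × 75% = 46.725%.
Via Arbor: 70% × 8% = 5.6%.
Via Ardent: 85% × 11% = 9.35%.
Total: 3.7125% + 46.725% + 5.6% + 9.35% = 65.3875%.
Rounded: 65.39%.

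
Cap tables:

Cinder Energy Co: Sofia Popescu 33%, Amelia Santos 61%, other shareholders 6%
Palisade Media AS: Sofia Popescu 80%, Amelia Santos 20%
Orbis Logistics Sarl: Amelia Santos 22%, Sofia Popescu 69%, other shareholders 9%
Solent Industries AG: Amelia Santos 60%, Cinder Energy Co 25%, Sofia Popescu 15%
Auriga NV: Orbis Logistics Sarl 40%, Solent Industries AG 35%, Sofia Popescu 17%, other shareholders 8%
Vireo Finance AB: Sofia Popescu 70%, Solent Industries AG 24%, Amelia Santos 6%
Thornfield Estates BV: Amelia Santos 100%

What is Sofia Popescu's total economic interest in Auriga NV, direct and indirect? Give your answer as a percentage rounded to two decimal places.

52.74%

Sofia reaches Auriga along 4 paths.
Via Orbis: 69% × 40% = 27.6%.
Via Cinder → Solent: 33% × 25% × 35% = 2.8875%.
Via Solent: 15% × 35% = 5.25%.
Direct stake: 17% = 17%.
Total: 27.6% + 2.8875% + 5.25% + 17% = 52.7375%.
Rounded: 52.74%.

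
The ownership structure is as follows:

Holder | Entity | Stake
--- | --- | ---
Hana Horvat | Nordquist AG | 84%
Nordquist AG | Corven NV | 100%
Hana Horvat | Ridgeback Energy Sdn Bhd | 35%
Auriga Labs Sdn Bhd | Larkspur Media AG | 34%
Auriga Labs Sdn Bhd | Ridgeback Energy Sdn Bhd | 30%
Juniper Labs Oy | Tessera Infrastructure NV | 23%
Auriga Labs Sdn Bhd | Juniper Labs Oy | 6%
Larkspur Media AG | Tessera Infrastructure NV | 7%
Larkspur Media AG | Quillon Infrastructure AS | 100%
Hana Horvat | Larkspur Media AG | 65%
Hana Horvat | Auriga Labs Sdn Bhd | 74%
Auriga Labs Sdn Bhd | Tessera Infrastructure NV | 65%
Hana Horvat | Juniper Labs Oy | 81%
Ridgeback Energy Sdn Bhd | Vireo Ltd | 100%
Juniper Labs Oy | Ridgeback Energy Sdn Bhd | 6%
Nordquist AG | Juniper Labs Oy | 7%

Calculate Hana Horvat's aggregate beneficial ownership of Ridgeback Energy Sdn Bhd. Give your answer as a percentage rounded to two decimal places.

Hana reaches Ridgeback along 5 paths.
Via Juniper: 81% × 6% = 4.86%.
Via Auriga → Juniper: 74% × 6% × 6% = 0.2664%.
Via Nordquist → Juniper: 84% × 7% × 6% = 0.3528%.
Via Auriga: 74% × 30% = 22.2%.
Direct stake: 35% = 35%.
Total: 4.86% + 0.2664% + 0.3528% + 22.2% + 35% = 62.6792%.
Rounded: 62.68%.

62.68%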